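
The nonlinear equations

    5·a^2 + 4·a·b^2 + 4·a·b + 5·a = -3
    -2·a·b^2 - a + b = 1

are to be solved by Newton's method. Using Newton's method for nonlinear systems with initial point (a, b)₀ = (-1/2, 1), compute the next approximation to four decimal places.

(-0.8750, 0.1250)

At (-1/2, 1): F = (-2.2500, 1.5000).
Jacobian J = [[10·a + 4·b^2 + 4·b + 5, 8·a·b + 4·a], [-2·b^2 - 1, -4·a·b + 1]].
At the point, J = [[8.0000, -6.0000], [-3.0000, 3.0000]] (det J = 6.0000).
Solving J·Δ = −F gives Δ = (-0.3750, -0.8750).
Then the next iterate is (a, b)₁ = (-0.8750, 0.1250).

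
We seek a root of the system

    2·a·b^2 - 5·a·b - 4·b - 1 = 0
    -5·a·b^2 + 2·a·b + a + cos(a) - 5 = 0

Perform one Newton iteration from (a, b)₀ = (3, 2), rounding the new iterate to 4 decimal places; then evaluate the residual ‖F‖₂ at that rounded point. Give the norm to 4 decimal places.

78.1452

At (3, 2): F = (-15.0000, -50.989992).
Jacobian J = [[2·b^2 - 5·b, 4·a·b - 5·a - 4], [-5·b^2 + 2·b - sin(a) + 1, -10·a·b + 2·a]].
At the point, J = [[-2.0000, 5.0000], [-15.141120, -54.0000]] (det J = 183.705600).
Solving J·Δ = −F gives Δ = (-5.7970, 0.6812).
Then the next iterate is (a, b)₁ = (-2.7970, 2.6812).
Re-evaluating at (-2.7970, 2.6812): F = (-14.442552, 76.798990), so ‖F‖₂ = 78.1452.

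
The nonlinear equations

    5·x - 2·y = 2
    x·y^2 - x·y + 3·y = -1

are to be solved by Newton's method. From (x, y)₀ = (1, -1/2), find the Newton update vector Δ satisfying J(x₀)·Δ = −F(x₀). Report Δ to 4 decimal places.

(-0.6923, 0.2692)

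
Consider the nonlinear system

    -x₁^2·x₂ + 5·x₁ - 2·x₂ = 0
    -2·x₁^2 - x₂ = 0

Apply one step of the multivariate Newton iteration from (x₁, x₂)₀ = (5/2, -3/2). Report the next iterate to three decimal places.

At (5/2, -3/2): F = (24.875, -11.000).
Jacobian J = [[-2·x₁·x₂ + 5, -x₁^2 - 2], [-4·x₁, -1]].
At the point, J = [[12.500, -8.250], [-10.000, -1.000]] (det J = -95.000).
Solving J·Δ = −F gives Δ = (-1.217, 1.171).
Then the next iterate is (x₁, x₂)₁ = (1.283, -0.329).

(1.283, -0.329)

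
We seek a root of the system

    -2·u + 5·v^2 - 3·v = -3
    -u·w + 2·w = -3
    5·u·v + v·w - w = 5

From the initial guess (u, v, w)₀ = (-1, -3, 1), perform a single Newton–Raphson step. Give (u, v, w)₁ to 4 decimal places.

At (-1, -3, 1): F = (59.0000, 6.0000, 6.0000).
Jacobian J = [[-2, 10·v - 3, 0], [-w, 0, -u + 2], [5·v, 5·u + w, v - 1]].
At the point, J = [[-2.0000, -33.0000, 0.0000], [-1.0000, 0.0000, 3.0000], [-15.0000, -4.0000, -4.0000]] (det J = 1593.0000).
Solving J·Δ = −F gives Δ = (0.4256, 1.7621, -1.8581).
Then the next iterate is (u, v, w)₁ = (-0.5744, -1.2379, -0.8581).

(-0.5744, -1.2379, -0.8581)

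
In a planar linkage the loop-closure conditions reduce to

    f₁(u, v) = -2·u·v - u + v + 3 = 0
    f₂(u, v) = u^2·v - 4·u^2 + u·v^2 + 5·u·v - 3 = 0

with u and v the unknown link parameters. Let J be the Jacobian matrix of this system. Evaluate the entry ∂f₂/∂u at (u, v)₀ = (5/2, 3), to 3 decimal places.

∂f₂/∂u = 2·u·v - 8·u + v^2 + 5·v.
At (5/2, 3) this is 19.000.

19.000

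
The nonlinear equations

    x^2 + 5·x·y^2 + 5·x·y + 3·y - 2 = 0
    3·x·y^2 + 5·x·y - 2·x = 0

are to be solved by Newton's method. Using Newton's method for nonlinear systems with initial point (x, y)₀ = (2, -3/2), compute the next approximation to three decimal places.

At (2, -3/2): F = (5.000, -5.500).
Jacobian J = [[2·x + 5·y^2 + 5·y, 10·x·y + 5·x + 3], [3·y^2 + 5·y - 2, 6·x·y + 5·x]].
At the point, J = [[7.750, -17.000], [-2.750, -8.000]] (det J = -108.750).
Solving J·Δ = −F gives Δ = (-1.228, -0.266).
Then the next iterate is (x, y)₁ = (0.772, -1.766).

(0.772, -1.766)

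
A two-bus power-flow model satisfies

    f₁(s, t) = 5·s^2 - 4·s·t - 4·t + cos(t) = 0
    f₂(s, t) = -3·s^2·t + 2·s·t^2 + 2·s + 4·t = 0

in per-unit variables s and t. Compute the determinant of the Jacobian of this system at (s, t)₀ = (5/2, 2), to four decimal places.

-208.9359

J = [[10·s - 4·t, -4·s - sin(t) - 4], [-6·s·t + 2·t^2 + 2, -3·s^2 + 4·s·t + 4]].
At the point, J = [[17.0000, -14.909297], [-20.0000, 5.2500]].
det J = -208.9359.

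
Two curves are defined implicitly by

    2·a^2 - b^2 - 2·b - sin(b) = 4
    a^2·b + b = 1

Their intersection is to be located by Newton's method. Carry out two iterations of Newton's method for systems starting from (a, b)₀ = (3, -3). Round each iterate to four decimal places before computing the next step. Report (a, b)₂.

(0.9653, -1.1991)

At (3, -3): F = (11.141120, -31.0000).
Jacobian J = [[4·a, -2·b - cos(b) - 2], [2·a·b, a^2 + 1]].
At the point, J = [[12.0000, 4.989992], [-18.0000, 10.0000]] (det J = 209.819865).
Solving J·Δ = −F gives Δ = (-1.2682, 0.8172).
Then the next iterate is (a, b)₁ = (1.7318, -2.1828).
Round to (1.7318, -2.1828) and repeat: F = (2.417745, -9.729304), J = [[6.9272, 2.940109], [-7.560346, 3.999131]].
Δ = (-0.7665, 0.9837), so (a, b)₂ = (0.9653, -1.1991).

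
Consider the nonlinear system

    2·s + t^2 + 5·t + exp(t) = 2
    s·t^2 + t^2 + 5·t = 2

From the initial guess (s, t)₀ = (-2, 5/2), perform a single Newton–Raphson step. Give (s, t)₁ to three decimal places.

At (-2, 5/2): F = (24.93249, 4.250).
Jacobian J = [[2, 2·t + exp(t) + 5], [t^2, 2·s·t + 2·t + 5]].
At the point, J = [[2.000, 22.18249], [6.250, 0.000]] (det J = -138.64059).
Solving J·Δ = −F gives Δ = (-0.680, -1.063).
Then the next iterate is (s, t)₁ = (-2.680, 1.437).

(-2.680, 1.437)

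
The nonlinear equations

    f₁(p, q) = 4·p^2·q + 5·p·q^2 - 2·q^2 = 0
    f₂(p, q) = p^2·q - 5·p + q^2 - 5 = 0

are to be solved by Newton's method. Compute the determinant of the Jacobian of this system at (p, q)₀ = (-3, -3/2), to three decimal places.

-64.500

J = [[8·p·q + 5·q^2, 4·p^2 + 10·p·q - 4·q], [2·p·q - 5, p^2 + 2·q]].
At the point, J = [[47.250, 87.000], [4.000, 6.000]].
det J = -64.500.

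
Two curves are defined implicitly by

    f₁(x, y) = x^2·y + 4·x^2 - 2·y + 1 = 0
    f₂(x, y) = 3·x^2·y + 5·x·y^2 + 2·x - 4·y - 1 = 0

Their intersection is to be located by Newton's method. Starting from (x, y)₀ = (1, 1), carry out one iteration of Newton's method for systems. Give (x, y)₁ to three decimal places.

At (1, 1): F = (4.000, 5.000).
Jacobian J = [[2·x·y + 8·x, x^2 - 2], [6·x·y + 5·y^2 + 2, 3·x^2 + 10·x·y - 4]].
At the point, J = [[10.000, -1.000], [13.000, 9.000]] (det J = 103.000).
Solving J·Δ = −F gives Δ = (-0.398, 0.019).
Then the next iterate is (x, y)₁ = (0.602, 1.019).

(0.602, 1.019)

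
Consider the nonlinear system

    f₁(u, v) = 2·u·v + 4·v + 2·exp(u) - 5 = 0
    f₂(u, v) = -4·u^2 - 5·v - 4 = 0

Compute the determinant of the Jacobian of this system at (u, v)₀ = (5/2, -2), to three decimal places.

78.175

J = [[2·v + 2·exp(u), 2·u + 4], [-8·u, -5]].
At the point, J = [[20.36499, 9.000], [-20.000, -5.000]].
det J = 78.175.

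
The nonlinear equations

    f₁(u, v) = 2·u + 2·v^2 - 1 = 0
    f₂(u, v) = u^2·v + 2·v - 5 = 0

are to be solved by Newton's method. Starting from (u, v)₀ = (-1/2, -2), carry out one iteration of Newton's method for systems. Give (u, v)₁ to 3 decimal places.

At (-1/2, -2): F = (6.000, -9.500).
Jacobian J = [[2, 4·v], [2·u·v, u^2 + 2]].
At the point, J = [[2.000, -8.000], [2.000, 2.250]] (det J = 20.500).
Solving J·Δ = −F gives Δ = (3.049, 1.512).
Then the next iterate is (u, v)₁ = (2.549, -0.488).

(2.549, -0.488)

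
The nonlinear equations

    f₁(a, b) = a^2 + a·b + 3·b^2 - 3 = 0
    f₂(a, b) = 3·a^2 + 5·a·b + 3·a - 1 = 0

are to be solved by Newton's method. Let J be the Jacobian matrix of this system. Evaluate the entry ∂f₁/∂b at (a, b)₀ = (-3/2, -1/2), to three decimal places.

∂f₁/∂b = a + 6·b.
At (-3/2, -1/2) this is -4.500.

-4.500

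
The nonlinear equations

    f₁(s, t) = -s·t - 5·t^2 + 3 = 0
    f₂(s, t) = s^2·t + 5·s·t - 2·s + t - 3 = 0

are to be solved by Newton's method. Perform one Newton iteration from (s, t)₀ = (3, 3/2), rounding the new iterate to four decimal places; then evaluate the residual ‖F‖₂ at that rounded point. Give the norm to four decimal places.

At (3, 3/2): F = (-12.7500, 28.5000).
Jacobian J = [[-t, -s - 10·t], [2·s·t + 5·t - 2, s^2 + 5·s + 1]].
At the point, J = [[-1.5000, -18.0000], [14.5000, 25.0000]] (det J = 223.5000).
Solving J·Δ = −F gives Δ = (-0.8691, -0.6359).
Then the next iterate is (s, t)₁ = (2.1309, 0.8641).
Re-evaluating at (2.1309, 0.8641): F = (-2.574655, 6.732502), so ‖F‖₂ = 7.2080.

7.2080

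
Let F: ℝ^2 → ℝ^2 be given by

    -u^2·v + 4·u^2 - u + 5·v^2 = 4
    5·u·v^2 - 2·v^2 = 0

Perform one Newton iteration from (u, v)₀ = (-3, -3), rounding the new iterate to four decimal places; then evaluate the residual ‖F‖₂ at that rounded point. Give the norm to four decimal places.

52.3096

At (-3, -3): F = (107.0000, -153.0000).
Jacobian J = [[-2·u·v + 8·u - 1, -u^2 + 10·v], [5·v^2, 10·u·v - 4·v]].
At the point, J = [[-43.0000, -39.0000], [45.0000, 102.0000]] (det J = -2631.0000).
Solving J·Δ = −F gives Δ = (1.8803, 0.6705).
Then the next iterate is (u, v)₁ = (-1.1197, -2.3295).
Re-evaluating at (-1.1197, -2.3295): F = (32.188023, -41.233794), so ‖F‖₂ = 52.3096.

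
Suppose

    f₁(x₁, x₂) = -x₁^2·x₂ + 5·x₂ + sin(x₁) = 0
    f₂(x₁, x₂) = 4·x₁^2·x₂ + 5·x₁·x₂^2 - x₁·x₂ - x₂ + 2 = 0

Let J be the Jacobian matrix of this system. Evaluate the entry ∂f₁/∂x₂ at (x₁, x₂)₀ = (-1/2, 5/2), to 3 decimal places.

4.750

∂f₁/∂x₂ = -x₁^2 + 5.
At (-1/2, 5/2) this is 4.750.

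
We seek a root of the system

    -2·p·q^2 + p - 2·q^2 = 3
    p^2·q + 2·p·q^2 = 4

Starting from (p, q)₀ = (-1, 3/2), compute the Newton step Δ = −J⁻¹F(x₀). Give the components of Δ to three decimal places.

At (-1, 3/2): F = (-4.000, -7.000).
Jacobian J = [[-2·q^2 + 1, -4·p·q - 4·q], [2·p·q + 2·q^2, p^2 + 4·p·q]].
At the point, J = [[-3.500, 0.000], [1.500, -5.000]] (det J = 17.500).
Solving J·Δ = −F gives Δ = (-1.143, -1.743).

(-1.143, -1.743)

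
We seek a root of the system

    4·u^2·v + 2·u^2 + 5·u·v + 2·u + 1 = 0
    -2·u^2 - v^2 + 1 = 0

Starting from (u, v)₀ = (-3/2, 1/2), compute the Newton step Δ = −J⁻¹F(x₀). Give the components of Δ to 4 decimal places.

At (-3/2, 1/2): F = (3.2500, -3.7500).
Jacobian J = [[8·u·v + 4·u + 5·v + 2, 4·u^2 + 5·u], [-4·u, -2·v]].
At the point, J = [[-7.5000, 1.5000], [6.0000, -1.0000]] (det J = -1.5000).
Solving J·Δ = −F gives Δ = (1.5833, 5.7500).

(1.5833, 5.7500)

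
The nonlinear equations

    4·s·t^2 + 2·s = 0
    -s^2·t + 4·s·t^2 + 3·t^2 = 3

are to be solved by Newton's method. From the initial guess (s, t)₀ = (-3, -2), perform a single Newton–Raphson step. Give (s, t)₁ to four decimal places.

At (-3, -2): F = (-54.0000, -21.0000).
Jacobian J = [[4·t^2 + 2, 8·s·t], [-2·s·t + 4·t^2, -s^2 + 8·s·t + 6·t]].
At the point, J = [[18.0000, 48.0000], [4.0000, 27.0000]] (det J = 294.0000).
Solving J·Δ = −F gives Δ = (1.5306, 0.5510).
Then the next iterate is (s, t)₁ = (-1.4694, -1.4490).

(-1.4694, -1.4490)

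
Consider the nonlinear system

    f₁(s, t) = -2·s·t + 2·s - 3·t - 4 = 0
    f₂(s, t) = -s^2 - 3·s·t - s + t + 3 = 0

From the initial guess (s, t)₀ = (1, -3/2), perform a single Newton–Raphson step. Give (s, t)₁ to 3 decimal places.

At (1, -3/2): F = (5.500, 4.000).
Jacobian J = [[-2·t + 2, -2·s - 3], [-2·s - 3·t - 1, -3·s + 1]].
At the point, J = [[5.000, -5.000], [1.500, -2.000]] (det J = -2.500).
Solving J·Δ = −F gives Δ = (3.600, 4.700).
Then the next iterate is (s, t)₁ = (4.600, 3.200).

(4.600, 3.200)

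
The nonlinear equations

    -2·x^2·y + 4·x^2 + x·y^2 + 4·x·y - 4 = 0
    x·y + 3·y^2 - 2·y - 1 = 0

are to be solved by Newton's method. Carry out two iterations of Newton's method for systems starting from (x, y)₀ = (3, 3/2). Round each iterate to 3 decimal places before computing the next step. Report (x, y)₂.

At (3, 3/2): F = (29.750, 7.250).
Jacobian J = [[-4·x·y + 8·x + y^2 + 4·y, -2·x^2 + 2·x·y + 4·x], [y, x + 6·y - 2]].
At the point, J = [[14.250, 3.000], [1.500, 10.000]] (det J = 138.000).
Solving J·Δ = −F gives Δ = (-1.998, -0.425).
Then the next iterate is (x, y)₁ = (1.002, 1.075).
Round to (1.002, 1.075) and repeat: F = (3.32394, 1.39403), J = [[9.16303, 4.15429], [1.075, 5.452]].
Δ = (-0.271, -0.202), so (x, y)₂ = (0.731, 0.873).

(0.731, 0.873)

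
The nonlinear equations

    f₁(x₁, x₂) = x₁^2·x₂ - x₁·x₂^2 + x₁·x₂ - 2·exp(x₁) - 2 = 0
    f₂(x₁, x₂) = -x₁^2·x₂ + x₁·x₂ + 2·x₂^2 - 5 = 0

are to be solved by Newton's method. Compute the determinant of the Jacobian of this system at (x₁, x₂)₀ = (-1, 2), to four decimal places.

-64.4146

J = [[2·x₁·x₂ - x₂^2 + x₂ - 2·exp(x₁), x₁^2 - 2·x₁·x₂ + x₁], [-2·x₁·x₂ + x₂, -x₁^2 + x₁ + 4·x₂]].
At the point, J = [[-6.735759, 4.0000], [6.0000, 6.0000]].
det J = -64.4146.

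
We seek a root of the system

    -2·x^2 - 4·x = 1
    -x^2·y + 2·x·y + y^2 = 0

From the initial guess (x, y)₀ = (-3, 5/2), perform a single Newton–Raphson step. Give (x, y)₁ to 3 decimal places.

(-2.125, 1.125)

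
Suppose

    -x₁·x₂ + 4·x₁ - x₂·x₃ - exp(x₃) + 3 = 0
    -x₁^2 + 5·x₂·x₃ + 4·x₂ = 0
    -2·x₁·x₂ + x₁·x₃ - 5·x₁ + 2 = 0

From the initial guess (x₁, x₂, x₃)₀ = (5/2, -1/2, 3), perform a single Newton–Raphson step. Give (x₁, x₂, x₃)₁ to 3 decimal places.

(-0.174, -0.485, 2.160)

At (5/2, -1/2, 3): F = (-4.33554, -15.750, -0.500).
Jacobian J = [[-x₂ + 4, -x₁ - x₃, -x₂ - exp(x₃)], [-2·x₁, 5·x₃ + 4, 5·x₂], [-2·x₂ + x₃ - 5, -2·x₁, x₁]].
At the point, J = [[4.500, -5.500, -19.58554], [-5.000, 19.000, -2.500], [-1.000, -5.000, 2.500]] (det J = -786.76362).
Solving J·Δ = −F gives Δ = (-2.674, 0.015, -0.840).
Then the next iterate is (x₁, x₂, x₃)₁ = (-0.174, -0.485, 2.160).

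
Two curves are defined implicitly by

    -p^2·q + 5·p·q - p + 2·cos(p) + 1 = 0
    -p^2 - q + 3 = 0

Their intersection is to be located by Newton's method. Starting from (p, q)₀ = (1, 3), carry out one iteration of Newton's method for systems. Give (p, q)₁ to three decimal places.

At (1, 3): F = (13.08060, -1.000).
Jacobian J = [[-2·p·q + 5·q - 2·sin(p) - 1, -p^2 + 5·p], [-2·p, -1]].
At the point, J = [[6.31706, 4.000], [-2.000, -1.000]] (det J = 1.68294).
Solving J·Δ = −F gives Δ = (5.396, -11.791).
Then the next iterate is (p, q)₁ = (6.396, -8.791).

(6.396, -8.791)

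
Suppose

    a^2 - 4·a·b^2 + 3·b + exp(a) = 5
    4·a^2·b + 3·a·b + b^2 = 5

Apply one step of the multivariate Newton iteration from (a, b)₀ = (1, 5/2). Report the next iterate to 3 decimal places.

(0.583, 1.892)

At (1, 5/2): F = (-18.78172, 18.750).
Jacobian J = [[2·a - 4·b^2 + exp(a), -8·a·b + 3], [8·a·b + 3·b, 4·a^2 + 3·a + 2·b]].
At the point, J = [[-20.28172, -17.000], [27.500, 12.000]] (det J = 224.11938).
Solving J·Δ = −F gives Δ = (-0.417, -0.608).
Then the next iterate is (a, b)₁ = (0.583, 1.892).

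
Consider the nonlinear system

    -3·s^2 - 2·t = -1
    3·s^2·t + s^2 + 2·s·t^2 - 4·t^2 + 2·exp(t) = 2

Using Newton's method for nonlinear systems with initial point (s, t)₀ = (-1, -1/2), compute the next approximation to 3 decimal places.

At (-1, -1/2): F = (-1.000, -2.78694).
Jacobian J = [[-6·s, -2], [6·s·t + 2·s + 2·t^2, 3·s^2 + 4·s·t - 8·t + 2·exp(t)]].
At the point, J = [[6.000, -2.000], [1.500, 10.21306]] (det J = 64.27837).
Solving J·Δ = −F gives Δ = (0.246, 0.237).
Then the next iterate is (s, t)₁ = (-0.754, -0.263).

(-0.754, -0.263)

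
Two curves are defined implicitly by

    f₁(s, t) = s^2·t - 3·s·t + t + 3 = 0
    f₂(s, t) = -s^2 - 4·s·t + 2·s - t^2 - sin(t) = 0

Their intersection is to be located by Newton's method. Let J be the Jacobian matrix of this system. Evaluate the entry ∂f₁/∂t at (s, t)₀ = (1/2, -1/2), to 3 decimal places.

-0.250

∂f₁/∂t = s^2 - 3·s + 1.
At (1/2, -1/2) this is -0.250.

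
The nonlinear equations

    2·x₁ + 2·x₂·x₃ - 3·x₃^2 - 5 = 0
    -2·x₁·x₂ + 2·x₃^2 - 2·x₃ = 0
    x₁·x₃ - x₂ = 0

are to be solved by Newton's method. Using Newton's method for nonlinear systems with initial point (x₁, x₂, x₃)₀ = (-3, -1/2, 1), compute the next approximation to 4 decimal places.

At (-3, -1/2, 1): F = (-15.0000, -3.0000, -2.5000).
Jacobian J = [[2, 2·x₃, 2·x₂ - 6·x₃], [-2·x₂, -2·x₁, 4·x₃ - 2], [x₃, -1, x₁]].
At the point, J = [[2.0000, 2.0000, -7.0000], [1.0000, 6.0000, 2.0000], [1.0000, -1.0000, -3.0000]] (det J = 27.0000).
Solving J·Δ = −F gives Δ = (-3.1852, 1.8704, -2.5185).
Then the next iterate is (x₁, x₂, x₃)₁ = (-6.1852, 1.3704, -1.5185).

(-6.1852, 1.3704, -1.5185)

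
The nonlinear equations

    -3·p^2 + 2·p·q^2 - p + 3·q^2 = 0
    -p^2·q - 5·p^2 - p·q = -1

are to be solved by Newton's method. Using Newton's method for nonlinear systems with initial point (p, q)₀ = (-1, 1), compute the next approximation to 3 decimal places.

(-0.636, 0.227)

At (-1, 1): F = (-1.000, -4.000).
Jacobian J = [[-6·p + 2·q^2 - 1, 4·p·q + 6·q], [-2·p·q - 10·p - q, -p^2 - p]].
At the point, J = [[7.000, 2.000], [11.000, 0.000]] (det J = -22.000).
Solving J·Δ = −F gives Δ = (0.364, -0.773).
Then the next iterate is (p, q)₁ = (-0.636, 0.227).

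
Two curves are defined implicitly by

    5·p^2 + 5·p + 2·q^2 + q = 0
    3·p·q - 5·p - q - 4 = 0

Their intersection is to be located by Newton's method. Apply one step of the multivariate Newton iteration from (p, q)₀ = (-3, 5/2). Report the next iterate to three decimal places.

(-1.670, 1.433)

At (-3, 5/2): F = (45.000, -14.000).
Jacobian J = [[10·p + 5, 4·q + 1], [3·q - 5, 3·p - 1]].
At the point, J = [[-25.000, 11.000], [2.500, -10.000]] (det J = 222.500).
Solving J·Δ = −F gives Δ = (1.330, -1.067).
Then the next iterate is (p, q)₁ = (-1.670, 1.433).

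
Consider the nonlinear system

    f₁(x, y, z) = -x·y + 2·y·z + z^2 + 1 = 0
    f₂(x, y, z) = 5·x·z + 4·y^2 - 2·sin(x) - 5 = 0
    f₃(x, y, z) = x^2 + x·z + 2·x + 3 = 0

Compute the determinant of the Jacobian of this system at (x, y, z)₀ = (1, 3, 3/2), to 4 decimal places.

J = [[-y, -x + 2·z, 2·y + 2·z], [5·z - 2·cos(x), 8·y, 5·x], [2·x + z + 2, 0, x]].
At the point, J = [[-3.0000, 2.0000, 9.0000], [6.419395, 24.0000, 5.0000], [5.5000, 0.0000, 1.0000]].
det J = -1217.8388.

-1217.8388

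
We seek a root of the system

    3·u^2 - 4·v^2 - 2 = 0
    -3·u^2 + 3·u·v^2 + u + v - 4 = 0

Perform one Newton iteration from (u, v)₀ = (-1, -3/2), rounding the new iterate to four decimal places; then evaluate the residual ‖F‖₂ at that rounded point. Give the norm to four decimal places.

6.7979

At (-1, -3/2): F = (-8.0000, -16.2500).
Jacobian J = [[6·u, -8·v], [-6·u + 3·v^2 + 1, 6·u·v + 1]].
At the point, J = [[-6.0000, 12.0000], [13.7500, 10.0000]] (det J = -225.0000).
Solving J·Δ = −F gives Δ = (0.5111, 0.9222).
Then the next iterate is (u, v)₁ = (-0.4889, -0.5778).
Re-evaluating at (-0.4889, -0.5778): F = (-2.618342, -6.273432), so ‖F‖₂ = 6.7979.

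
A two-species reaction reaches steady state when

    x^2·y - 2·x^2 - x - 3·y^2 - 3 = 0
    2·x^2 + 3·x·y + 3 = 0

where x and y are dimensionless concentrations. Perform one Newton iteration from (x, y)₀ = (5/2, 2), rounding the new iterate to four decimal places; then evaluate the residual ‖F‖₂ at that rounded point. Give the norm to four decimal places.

At (5/2, 2): F = (-17.5000, 30.5000).
Jacobian J = [[2·x·y - 4·x - 1, x^2 - 6·y], [4·x + 3·y, 3·x]].
At the point, J = [[-1.0000, -5.7500], [16.0000, 7.5000]] (det J = 84.5000).
Solving J·Δ = −F gives Δ = (-0.5222, -2.9527).
Then the next iterate is (x, y)₁ = (1.9778, -0.9527).
Re-evaluating at (1.9778, -0.9527): F = (-19.250767, 5.170636), so ‖F‖₂ = 19.9331.

19.9331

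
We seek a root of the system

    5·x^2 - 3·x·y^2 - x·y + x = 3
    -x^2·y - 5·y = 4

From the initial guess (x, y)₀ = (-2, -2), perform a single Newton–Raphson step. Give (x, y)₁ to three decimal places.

At (-2, -2): F = (35.000, 14.000).
Jacobian J = [[10·x - 3·y^2 - y + 1, -6·x·y - x], [-2·x·y, -x^2 - 5]].
At the point, J = [[-29.000, -22.000], [-8.000, -9.000]] (det J = 85.000).
Solving J·Δ = −F gives Δ = (0.082, 1.482).
Then the next iterate is (x, y)₁ = (-1.918, -0.518).

(-1.918, -0.518)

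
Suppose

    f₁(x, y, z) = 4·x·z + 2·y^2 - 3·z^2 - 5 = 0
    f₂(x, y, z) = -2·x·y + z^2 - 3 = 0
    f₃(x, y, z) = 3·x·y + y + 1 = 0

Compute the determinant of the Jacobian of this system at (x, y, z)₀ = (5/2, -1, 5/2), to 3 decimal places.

J = [[4·z, 4·y, 4·x - 6·z], [-2·y, -2·x, 2·z], [3·y, 3·x + 1, 0]].
At the point, J = [[10.000, -4.000, -5.000], [2.000, -5.000, 5.000], [-3.000, 8.500, 0.000]].
det J = -375.000.

-375.000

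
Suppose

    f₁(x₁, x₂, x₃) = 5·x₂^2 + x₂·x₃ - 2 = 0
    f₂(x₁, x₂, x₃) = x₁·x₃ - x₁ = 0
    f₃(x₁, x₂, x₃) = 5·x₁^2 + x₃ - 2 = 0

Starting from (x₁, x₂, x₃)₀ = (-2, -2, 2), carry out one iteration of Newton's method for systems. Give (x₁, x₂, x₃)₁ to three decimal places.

At (-2, -2, 2): F = (14.000, -2.000, 20.000).
Jacobian J = [[0, 10·x₂ + x₃, x₂], [x₃ - 1, 0, x₁], [10·x₁, 0, 1]].
At the point, J = [[0.000, -18.000, -2.000], [1.000, 0.000, -2.000], [-20.000, 0.000, 1.000]] (det J = -702.000).
Solving J·Δ = −F gives Δ = (0.974, 0.835, -0.513).
Then the next iterate is (x₁, x₂, x₃)₁ = (-1.026, -1.165, 1.487).

(-1.026, -1.165, 1.487)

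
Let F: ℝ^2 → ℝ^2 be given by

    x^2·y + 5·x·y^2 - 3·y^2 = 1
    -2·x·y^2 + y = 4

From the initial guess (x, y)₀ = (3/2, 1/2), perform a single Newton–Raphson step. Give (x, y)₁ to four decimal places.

(13.8235, -4.7059)

At (3/2, 1/2): F = (1.2500, -4.2500).
Jacobian J = [[2·x·y + 5·y^2, x^2 + 10·x·y - 6·y], [-2·y^2, -4·x·y + 1]].
At the point, J = [[2.7500, 6.7500], [-0.5000, -2.0000]] (det J = -2.1250).
Solving J·Δ = −F gives Δ = (12.3235, -5.2059).
Then the next iterate is (x, y)₁ = (13.8235, -4.7059).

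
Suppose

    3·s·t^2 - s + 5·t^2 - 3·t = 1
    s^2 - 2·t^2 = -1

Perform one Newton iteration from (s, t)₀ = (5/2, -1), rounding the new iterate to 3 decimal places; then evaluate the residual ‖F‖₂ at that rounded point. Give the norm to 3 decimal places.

At (5/2, -1): F = (12.000, 5.250).
Jacobian J = [[3·t^2 - 1, 6·s·t + 10·t - 3], [2·s, -4·t]].
At the point, J = [[2.000, -28.000], [5.000, 4.000]] (det J = 148.000).
Solving J·Δ = −F gives Δ = (-1.318, 0.334).
Then the next iterate is (s, t)₁ = (1.182, -0.666).
Re-evaluating at (1.182, -0.666): F = (3.60663, 1.51001), so ‖F‖₂ = 3.910.

3.910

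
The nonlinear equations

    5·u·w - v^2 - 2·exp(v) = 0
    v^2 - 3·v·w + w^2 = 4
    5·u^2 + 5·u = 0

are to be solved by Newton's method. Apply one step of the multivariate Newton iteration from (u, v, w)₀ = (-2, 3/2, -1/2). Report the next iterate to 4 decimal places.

At (-2, 3/2, -1/2): F = (-6.213378, 0.7500, 10.0000).
Jacobian J = [[5·w, -2·v - 2·exp(v), 5·u], [0, 2·v - 3·w, -3·v + 2·w], [10·u + 5, 0, 0]].
At the point, J = [[-2.5000, -11.963378, -10.0000], [0.0000, 4.5000, -5.5000], [-15.0000, 0.0000, 0.0000]] (det J = -1661.978697).
Solving J·Δ = −F gives Δ = (0.6667, -0.4589, -0.2391).
Then the next iterate is (u, v, w)₁ = (-1.3333, 1.0411, -0.7391).

(-1.3333, 1.0411, -0.7391)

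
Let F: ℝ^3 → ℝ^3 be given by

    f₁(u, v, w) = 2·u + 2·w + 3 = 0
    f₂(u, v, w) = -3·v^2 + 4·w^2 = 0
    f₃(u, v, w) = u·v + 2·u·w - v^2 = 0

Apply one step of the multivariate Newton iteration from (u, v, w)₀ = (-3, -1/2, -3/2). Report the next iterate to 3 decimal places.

At (-3, -1/2, -3/2): F = (-6.000, 8.250, 10.250).
Jacobian J = [[2, 0, 2], [0, -6·v, 8·w], [v + 2·w, u - 2·v, 2·u]].
At the point, J = [[2.000, 0.000, 2.000], [0.000, 3.000, -12.000], [-3.500, -2.000, -6.000]] (det J = -63.000).
Solving J·Δ = −F gives Δ = (2.500, -0.750, 0.500).
Then the next iterate is (u, v, w)₁ = (-0.500, -1.250, -1.000).

(-0.500, -1.250, -1.000)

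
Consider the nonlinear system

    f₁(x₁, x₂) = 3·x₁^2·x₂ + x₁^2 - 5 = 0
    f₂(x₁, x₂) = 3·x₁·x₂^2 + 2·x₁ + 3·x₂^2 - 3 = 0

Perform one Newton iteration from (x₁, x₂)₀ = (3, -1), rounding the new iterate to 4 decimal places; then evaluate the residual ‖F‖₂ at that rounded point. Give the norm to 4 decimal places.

At (3, -1): F = (-23.0000, 15.0000).
Jacobian J = [[6·x₁·x₂ + 2·x₁, 3·x₁^2], [3·x₂^2 + 2, 6·x₁·x₂ + 6·x₂]].
At the point, J = [[-12.0000, 27.0000], [5.0000, -24.0000]] (det J = 153.0000).
Solving J·Δ = −F gives Δ = (-0.9608, 0.4248).
Then the next iterate is (x₁, x₂)₁ = (2.0392, -0.5752).
Re-evaluating at (2.0392, -0.5752): F = (-8.017289, 4.095004), so ‖F‖₂ = 9.0026.

9.0026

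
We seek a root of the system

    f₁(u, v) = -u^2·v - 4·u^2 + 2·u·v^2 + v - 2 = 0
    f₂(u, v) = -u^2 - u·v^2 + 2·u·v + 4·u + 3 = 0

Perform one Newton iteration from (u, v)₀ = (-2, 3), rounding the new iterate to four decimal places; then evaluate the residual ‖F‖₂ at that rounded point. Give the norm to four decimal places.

At (-2, 3): F = (-63.0000, -3.0000).
Jacobian J = [[-2·u·v - 8·u + 2·v^2, -u^2 + 4·u·v + 1], [-2·u - v^2 + 2·v + 4, -2·u·v + 2·u]].
At the point, J = [[46.0000, -27.0000], [5.0000, 8.0000]] (det J = 503.0000).
Solving J·Δ = −F gives Δ = (1.1630, -0.3519).
Then the next iterate is (u, v)₁ = (-0.8370, 2.6481).
Re-evaluating at (-0.8370, 2.6481): F = (-15.748167, 0.387919), so ‖F‖₂ = 15.7529.

15.7529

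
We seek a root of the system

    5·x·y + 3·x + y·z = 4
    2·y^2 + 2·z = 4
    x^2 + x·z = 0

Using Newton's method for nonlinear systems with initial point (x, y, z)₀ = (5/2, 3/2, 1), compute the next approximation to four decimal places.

At (5/2, 3/2, 1): F = (23.7500, 2.5000, 8.7500).
Jacobian J = [[5·y + 3, 5·x + z, y], [0, 4·y, 2], [2·x + z, 0, x]].
At the point, J = [[10.5000, 13.5000, 1.5000], [0.0000, 6.0000, 2.0000], [6.0000, 0.0000, 2.5000]] (det J = 265.5000).
Solving J·Δ = −F gives Δ = (-1.6172, -0.5438, 0.3814).
Then the next iterate is (x, y, z)₁ = (0.8828, 0.9562, 1.3814).

(0.8828, 0.9562, 1.3814)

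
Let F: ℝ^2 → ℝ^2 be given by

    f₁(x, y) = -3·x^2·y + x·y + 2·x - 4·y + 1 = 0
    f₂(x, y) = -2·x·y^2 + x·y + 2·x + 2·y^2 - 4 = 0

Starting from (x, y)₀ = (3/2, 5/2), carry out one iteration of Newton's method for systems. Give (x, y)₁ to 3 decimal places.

(4.642, -5.682)

At (3/2, 5/2): F = (-19.125, -3.500).
Jacobian J = [[-6·x·y + y + 2, -3·x^2 + x - 4], [-2·y^2 + y + 2, -4·x·y + x + 4·y]].
At the point, J = [[-18.000, -9.250], [-8.000, -3.500]] (det J = -11.000).
Solving J·Δ = −F gives Δ = (3.142, -8.182).
Then the next iterate is (x, y)₁ = (4.642, -5.682).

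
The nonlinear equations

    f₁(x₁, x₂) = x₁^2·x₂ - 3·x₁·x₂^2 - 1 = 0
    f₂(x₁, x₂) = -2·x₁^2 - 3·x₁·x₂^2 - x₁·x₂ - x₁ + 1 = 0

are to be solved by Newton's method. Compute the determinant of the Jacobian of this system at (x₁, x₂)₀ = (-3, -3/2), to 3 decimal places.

J = [[2·x₁·x₂ - 3·x₂^2, x₁^2 - 6·x₁·x₂], [-4·x₁ - 3·x₂^2 - x₂ - 1, -6·x₁·x₂ - x₁]].
At the point, J = [[2.250, -18.000], [5.750, -24.000]].
det J = 49.500.

49.500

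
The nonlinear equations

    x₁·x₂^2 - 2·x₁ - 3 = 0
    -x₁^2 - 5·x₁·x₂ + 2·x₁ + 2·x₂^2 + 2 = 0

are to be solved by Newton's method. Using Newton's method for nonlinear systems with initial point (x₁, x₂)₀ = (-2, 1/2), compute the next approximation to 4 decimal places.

(-1.6429, 0.4375)

At (-2, 1/2): F = (0.5000, -0.5000).
Jacobian J = [[x₂^2 - 2, 2·x₁·x₂], [-2·x₁ - 5·x₂ + 2, -5·x₁ + 4·x₂]].
At the point, J = [[-1.7500, -2.0000], [3.5000, 12.0000]] (det J = -14.0000).
Solving J·Δ = −F gives Δ = (0.3571, -0.0625).
Then the next iterate is (x₁, x₂)₁ = (-1.6429, 0.4375).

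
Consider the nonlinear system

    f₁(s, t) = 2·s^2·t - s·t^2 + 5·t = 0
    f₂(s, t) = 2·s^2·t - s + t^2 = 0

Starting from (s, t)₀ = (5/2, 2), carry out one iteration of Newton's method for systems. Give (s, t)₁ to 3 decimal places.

(0.741, 2.420)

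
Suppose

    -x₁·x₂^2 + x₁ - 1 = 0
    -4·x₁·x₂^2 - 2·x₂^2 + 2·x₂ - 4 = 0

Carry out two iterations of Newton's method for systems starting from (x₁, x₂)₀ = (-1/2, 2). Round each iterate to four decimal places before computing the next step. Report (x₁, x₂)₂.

(-0.5587, 1.6696)

At (-1/2, 2): F = (0.5000, 0.0000).
Jacobian J = [[-x₂^2 + 1, -2·x₁·x₂], [-4·x₂^2, -8·x₁·x₂ - 4·x₂ + 2]].
At the point, J = [[-3.0000, 2.0000], [-16.0000, 2.0000]] (det J = 26.0000).
Solving J·Δ = −F gives Δ = (-0.0385, -0.3077).
Then the next iterate is (x₁, x₂)₁ = (-0.5385, 1.6923).
Round to (-0.5385, 1.6923) and repeat: F = (0.003699, -0.174363), J = [[-1.863879, 1.822607], [-11.455517, 2.521228]].
Δ = (-0.0202, -0.0227), so (x₁, x₂)₂ = (-0.5587, 1.6696).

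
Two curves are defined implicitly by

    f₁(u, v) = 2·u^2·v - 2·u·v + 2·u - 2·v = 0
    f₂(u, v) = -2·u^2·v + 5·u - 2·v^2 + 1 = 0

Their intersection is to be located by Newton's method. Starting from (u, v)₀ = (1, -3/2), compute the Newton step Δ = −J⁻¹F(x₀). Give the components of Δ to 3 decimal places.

At (1, -3/2): F = (5.000, 4.500).
Jacobian J = [[4·u·v - 2·v + 2, 2·u^2 - 2·u - 2], [-4·u·v + 5, -2·u^2 - 4·v]].
At the point, J = [[-1.000, -2.000], [11.000, 4.000]] (det J = 18.000).
Solving J·Δ = −F gives Δ = (-1.611, 3.306).

(-1.611, 3.306)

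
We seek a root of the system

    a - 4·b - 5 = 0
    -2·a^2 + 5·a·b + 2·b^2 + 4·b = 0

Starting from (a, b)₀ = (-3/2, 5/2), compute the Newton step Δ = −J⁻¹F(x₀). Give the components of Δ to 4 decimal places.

(1.3696, -3.7826)

At (-3/2, 5/2): F = (-16.5000, -0.7500).
Jacobian J = [[1, -4], [-4·a + 5·b, 5·a + 4·b + 4]].
At the point, J = [[1.0000, -4.0000], [18.5000, 6.5000]] (det J = 80.5000).
Solving J·Δ = −F gives Δ = (1.3696, -3.7826).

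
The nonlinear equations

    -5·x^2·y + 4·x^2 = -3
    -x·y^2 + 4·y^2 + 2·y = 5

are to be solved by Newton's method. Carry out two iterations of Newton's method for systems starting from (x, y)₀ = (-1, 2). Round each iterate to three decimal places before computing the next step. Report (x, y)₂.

At (-1, 2): F = (-3.000, 19.000).
Jacobian J = [[-10·x·y + 8·x, -5·x^2], [-y^2, -2·x·y + 8·y + 2]].
At the point, J = [[12.000, -5.000], [-4.000, 22.000]] (det J = 244.000).
Solving J·Δ = −F gives Δ = (-0.119, -0.885).
Then the next iterate is (x, y)₁ = (-1.119, 1.115).
Round to (-1.119, 1.115) and repeat: F = (1.02785, 3.59407), J = [[3.52485, -6.26081], [-1.24323, 13.41537]].
Δ = (-0.919, -0.353), so (x, y)₂ = (-2.038, 0.762).

(-2.038, 0.762)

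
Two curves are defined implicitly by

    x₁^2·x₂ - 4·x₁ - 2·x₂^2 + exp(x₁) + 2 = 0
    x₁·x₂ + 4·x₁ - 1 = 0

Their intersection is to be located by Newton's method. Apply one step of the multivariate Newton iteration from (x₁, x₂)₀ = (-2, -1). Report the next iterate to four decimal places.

(-0.0335, -1.5502)

At (-2, -1): F = (4.135335, -7.0000).
Jacobian J = [[2·x₁·x₂ + exp(x₁) - 4, x₁^2 - 4·x₂], [x₂ + 4, x₁]].
At the point, J = [[0.135335, 8.0000], [3.0000, -2.0000]] (det J = -24.270671).
Solving J·Δ = −F gives Δ = (1.9665, -0.5502).
Then the next iterate is (x₁, x₂)₁ = (-0.0335, -1.5502).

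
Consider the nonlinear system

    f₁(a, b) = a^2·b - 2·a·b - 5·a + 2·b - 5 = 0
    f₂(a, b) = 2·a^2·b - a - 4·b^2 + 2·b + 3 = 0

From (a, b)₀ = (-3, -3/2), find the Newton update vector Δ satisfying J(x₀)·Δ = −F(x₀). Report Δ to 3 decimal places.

(1.000, 0.500)

At (-3, -3/2): F = (-15.500, -33.000).
Jacobian J = [[2·a·b - 2·b - 5, a^2 - 2·a + 2], [4·a·b - 1, 2·a^2 - 8·b + 2]].
At the point, J = [[7.000, 17.000], [17.000, 32.000]] (det J = -65.000).
Solving J·Δ = −F gives Δ = (1.000, 0.500).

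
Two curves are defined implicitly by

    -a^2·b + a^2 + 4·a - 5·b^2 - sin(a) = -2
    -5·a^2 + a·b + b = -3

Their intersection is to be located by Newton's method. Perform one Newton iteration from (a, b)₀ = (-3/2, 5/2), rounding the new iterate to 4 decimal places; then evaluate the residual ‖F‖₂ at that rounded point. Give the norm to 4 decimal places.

9.7373

At (-3/2, 5/2): F = (-37.627505, -9.5000).
Jacobian J = [[-2·a·b + 2·a - cos(a) + 4, -a^2 - 10·b], [-10·a + b, a + 1]].
At the point, J = [[8.429263, -27.2500], [17.5000, -0.5000]] (det J = 472.660369).
Solving J·Δ = −F gives Δ = (0.5079, -1.2237).
Then the next iterate is (a, b)₁ = (-0.9921, 1.2763).
Re-evaluating at (-0.9921, 1.2763): F = (-9.547884, -1.911229), so ‖F‖₂ = 9.7373.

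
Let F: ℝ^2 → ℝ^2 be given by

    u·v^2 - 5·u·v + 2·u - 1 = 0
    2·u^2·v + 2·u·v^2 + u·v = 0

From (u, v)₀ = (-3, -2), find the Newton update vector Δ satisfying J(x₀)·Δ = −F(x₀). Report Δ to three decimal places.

(-2.435, 3.258)

At (-3, -2): F = (-49.000, -54.000).
Jacobian J = [[v^2 - 5·v + 2, 2·u·v - 5·u], [4·u·v + 2·v^2 + v, 2·u^2 + 4·u·v + u]].
At the point, J = [[16.000, 27.000], [30.000, 39.000]] (det J = -186.000).
Solving J·Δ = −F gives Δ = (-2.435, 3.258).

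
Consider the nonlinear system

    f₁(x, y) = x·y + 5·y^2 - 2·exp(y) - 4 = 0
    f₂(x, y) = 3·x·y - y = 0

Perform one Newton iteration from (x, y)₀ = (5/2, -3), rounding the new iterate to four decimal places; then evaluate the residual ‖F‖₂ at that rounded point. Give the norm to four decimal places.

At (5/2, -3): F = (33.400426, -19.5000).
Jacobian J = [[y, x + 10·y - 2·exp(y)], [3·y, 3·x - 1]].
At the point, J = [[-3.0000, -27.599574], [-9.0000, 6.5000]] (det J = -267.896167).
Solving J·Δ = −F gives Δ = (-1.1986, 1.3405).
Then the next iterate is (x, y)₁ = (1.3014, -1.6595).
Re-evaluating at (1.3014, -1.6595): F = (7.229560, -4.819520), so ‖F‖₂ = 8.6887.

8.6887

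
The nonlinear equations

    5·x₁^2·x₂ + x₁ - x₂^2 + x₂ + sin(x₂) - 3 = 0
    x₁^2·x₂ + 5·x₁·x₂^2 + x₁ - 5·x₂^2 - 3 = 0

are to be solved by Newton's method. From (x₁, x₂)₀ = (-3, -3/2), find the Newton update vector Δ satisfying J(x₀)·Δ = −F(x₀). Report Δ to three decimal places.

At (-3, -3/2): F = (-78.24749, -64.500).
Jacobian J = [[10·x₁·x₂ + 1, 5·x₁^2 - 2·x₂ + cos(x₂) + 1], [2·x₁·x₂ + 5·x₂^2 + 1, x₁^2 + 10·x₁·x₂ - 10·x₂]].
At the point, J = [[46.000, 49.07074], [21.250, 69.000]] (det J = 2131.24683).
Solving J·Δ = −F gives Δ = (1.048, 0.612).

(1.048, 0.612)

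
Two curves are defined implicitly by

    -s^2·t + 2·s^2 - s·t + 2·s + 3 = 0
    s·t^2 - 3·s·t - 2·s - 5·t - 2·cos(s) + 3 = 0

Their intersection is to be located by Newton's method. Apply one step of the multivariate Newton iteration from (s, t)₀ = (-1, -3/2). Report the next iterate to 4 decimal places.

(-0.1429, -8.7983)

At (-1, -3/2): F = (3.0000, 4.669395).
Jacobian J = [[-2·s·t + 4·s - t + 2, -s^2 - s], [t^2 - 3·t + 2·sin(s) - 2, 2·s·t - 3·s - 5]].
At the point, J = [[-3.5000, 0.0000], [3.067058, 1.0000]] (det J = -3.5000).
Solving J·Δ = −F gives Δ = (0.8571, -7.2983).
Then the next iterate is (s, t)₁ = (-0.1429, -8.7983).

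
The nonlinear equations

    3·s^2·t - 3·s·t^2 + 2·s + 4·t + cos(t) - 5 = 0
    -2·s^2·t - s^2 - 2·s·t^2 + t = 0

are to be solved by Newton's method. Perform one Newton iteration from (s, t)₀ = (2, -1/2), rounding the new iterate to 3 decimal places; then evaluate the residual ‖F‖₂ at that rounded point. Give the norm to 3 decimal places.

At (2, -1/2): F = (-9.62242, -1.500).
Jacobian J = [[6·s·t - 3·t^2 + 2, 3·s^2 - 6·s·t - sin(t) + 4], [-4·s·t - 2·s - 2·t^2, -2·s^2 - 4·s·t + 1]].
At the point, J = [[-4.750, 22.47943], [-0.500, -3.000]] (det J = 25.48971).
Solving J·Δ = −F gives Δ = (-2.455, -0.091).
Then the next iterate is (s, t)₁ = (-0.455, -0.591).
Re-evaluating at (-0.455, -0.591): F = (-7.33390, -0.23548), so ‖F‖₂ = 7.338.

7.338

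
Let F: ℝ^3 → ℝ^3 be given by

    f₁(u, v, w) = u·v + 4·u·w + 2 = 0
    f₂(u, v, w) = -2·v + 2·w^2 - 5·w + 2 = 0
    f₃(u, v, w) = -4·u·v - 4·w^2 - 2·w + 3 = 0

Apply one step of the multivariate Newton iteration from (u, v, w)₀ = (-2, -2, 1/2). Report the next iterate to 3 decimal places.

(-3.025, 0.600, 0.100)

At (-2, -2, 1/2): F = (2.000, 4.000, -15.000).
Jacobian J = [[v + 4·w, u, 4·u], [0, -2, 4·w - 5], [-4·v, -4·u, -8·w - 2]].
At the point, J = [[0.000, -2.000, -8.000], [0.000, -2.000, -3.000], [8.000, 8.000, -6.000]] (det J = -80.000).
Solving J·Δ = −F gives Δ = (-1.025, 2.600, -0.400).
Then the next iterate is (u, v, w)₁ = (-3.025, 0.600, 0.100).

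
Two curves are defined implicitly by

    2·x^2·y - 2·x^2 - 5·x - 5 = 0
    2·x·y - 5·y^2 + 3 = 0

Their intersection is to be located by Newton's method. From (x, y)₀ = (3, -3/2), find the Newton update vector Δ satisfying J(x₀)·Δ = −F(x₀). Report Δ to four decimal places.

At (3, -3/2): F = (-65.0000, -17.2500).
Jacobian J = [[4·x·y - 4·x - 5, 2·x^2], [2·y, 2·x - 10·y]].
At the point, J = [[-35.0000, 18.0000], [-3.0000, 21.0000]] (det J = -681.0000).
Solving J·Δ = −F gives Δ = (-1.5485, 0.6002).

(-1.5485, 0.6002)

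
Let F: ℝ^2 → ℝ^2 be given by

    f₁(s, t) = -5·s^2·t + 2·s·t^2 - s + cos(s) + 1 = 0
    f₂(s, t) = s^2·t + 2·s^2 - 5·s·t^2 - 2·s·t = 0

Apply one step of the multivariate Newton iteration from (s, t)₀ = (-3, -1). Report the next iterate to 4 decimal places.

At (-3, -1): F = (42.010008, 18.0000).
Jacobian J = [[-10·s·t + 2·t^2 - sin(s) - 1, -5·s^2 + 4·s·t], [2·s·t + 4·s - 5·t^2 - 2·t, s^2 - 10·s·t - 2·s]].
At the point, J = [[-28.858880, -33.0000], [-9.0000, -15.0000]] (det J = 135.883200).
Solving J·Δ = −F gives Δ = (0.2660, 1.0404).
Then the next iterate is (s, t)₁ = (-2.7340, 0.0404).

(-2.7340, 0.0404)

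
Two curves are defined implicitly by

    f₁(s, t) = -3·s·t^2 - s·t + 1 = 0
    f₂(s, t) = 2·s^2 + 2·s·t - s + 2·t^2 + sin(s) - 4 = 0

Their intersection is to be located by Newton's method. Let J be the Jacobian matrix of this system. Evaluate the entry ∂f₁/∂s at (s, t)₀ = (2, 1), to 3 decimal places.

∂f₁/∂s = -3·t^2 - t.
At (2, 1) this is -4.000.

-4.000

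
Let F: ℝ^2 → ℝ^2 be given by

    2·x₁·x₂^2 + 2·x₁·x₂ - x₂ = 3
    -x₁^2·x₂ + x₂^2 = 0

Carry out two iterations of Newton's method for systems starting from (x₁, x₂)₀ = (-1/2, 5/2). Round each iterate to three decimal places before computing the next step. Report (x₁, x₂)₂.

At (-1/2, 5/2): F = (-14.250, 5.625).
Jacobian J = [[2·x₂^2 + 2·x₂, 4·x₁·x₂ + 2·x₁ - 1], [-2·x₁·x₂, -x₁^2 + 2·x₂]].
At the point, J = [[17.500, -7.000], [2.500, 4.750]] (det J = 100.625).
Solving J·Δ = −F gives Δ = (0.281, -1.332).
Then the next iterate is (x₁, x₂)₁ = (-0.219, 1.168).
Round to (-0.219, 1.168) and repeat: F = (-5.27711, 1.30821), J = [[5.06445, -2.46117], [0.51158, 2.28804]].
Δ = (0.689, -0.726), so (x₁, x₂)₂ = (0.470, 0.442).

(0.470, 0.442)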